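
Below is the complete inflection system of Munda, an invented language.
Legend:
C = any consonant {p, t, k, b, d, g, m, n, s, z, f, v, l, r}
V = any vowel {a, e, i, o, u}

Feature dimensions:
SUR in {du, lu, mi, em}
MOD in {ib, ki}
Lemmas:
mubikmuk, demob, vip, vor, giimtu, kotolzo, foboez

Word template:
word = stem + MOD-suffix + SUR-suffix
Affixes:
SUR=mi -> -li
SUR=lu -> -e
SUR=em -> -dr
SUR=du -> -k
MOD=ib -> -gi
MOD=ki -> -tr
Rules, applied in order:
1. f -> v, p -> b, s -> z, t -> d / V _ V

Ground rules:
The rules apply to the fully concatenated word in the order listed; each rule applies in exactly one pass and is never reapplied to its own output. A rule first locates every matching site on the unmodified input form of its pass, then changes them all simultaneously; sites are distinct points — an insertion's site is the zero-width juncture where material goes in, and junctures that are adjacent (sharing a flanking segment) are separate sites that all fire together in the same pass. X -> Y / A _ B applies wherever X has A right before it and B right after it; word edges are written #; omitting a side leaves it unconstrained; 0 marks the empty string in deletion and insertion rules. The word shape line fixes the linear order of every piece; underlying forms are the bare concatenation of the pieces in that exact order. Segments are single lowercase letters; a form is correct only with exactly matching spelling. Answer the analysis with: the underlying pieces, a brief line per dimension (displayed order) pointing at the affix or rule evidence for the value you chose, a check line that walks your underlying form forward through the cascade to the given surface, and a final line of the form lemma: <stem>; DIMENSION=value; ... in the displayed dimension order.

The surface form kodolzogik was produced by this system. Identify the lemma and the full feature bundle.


underlying: kotolzo-gi-k
SUR=du - signalled by the affix -k
MOD=ib - signalled by the affix -gi
check: kotolzogik -> kodolzogik
lemma: kotolzo; SUR=du; MOD=ib


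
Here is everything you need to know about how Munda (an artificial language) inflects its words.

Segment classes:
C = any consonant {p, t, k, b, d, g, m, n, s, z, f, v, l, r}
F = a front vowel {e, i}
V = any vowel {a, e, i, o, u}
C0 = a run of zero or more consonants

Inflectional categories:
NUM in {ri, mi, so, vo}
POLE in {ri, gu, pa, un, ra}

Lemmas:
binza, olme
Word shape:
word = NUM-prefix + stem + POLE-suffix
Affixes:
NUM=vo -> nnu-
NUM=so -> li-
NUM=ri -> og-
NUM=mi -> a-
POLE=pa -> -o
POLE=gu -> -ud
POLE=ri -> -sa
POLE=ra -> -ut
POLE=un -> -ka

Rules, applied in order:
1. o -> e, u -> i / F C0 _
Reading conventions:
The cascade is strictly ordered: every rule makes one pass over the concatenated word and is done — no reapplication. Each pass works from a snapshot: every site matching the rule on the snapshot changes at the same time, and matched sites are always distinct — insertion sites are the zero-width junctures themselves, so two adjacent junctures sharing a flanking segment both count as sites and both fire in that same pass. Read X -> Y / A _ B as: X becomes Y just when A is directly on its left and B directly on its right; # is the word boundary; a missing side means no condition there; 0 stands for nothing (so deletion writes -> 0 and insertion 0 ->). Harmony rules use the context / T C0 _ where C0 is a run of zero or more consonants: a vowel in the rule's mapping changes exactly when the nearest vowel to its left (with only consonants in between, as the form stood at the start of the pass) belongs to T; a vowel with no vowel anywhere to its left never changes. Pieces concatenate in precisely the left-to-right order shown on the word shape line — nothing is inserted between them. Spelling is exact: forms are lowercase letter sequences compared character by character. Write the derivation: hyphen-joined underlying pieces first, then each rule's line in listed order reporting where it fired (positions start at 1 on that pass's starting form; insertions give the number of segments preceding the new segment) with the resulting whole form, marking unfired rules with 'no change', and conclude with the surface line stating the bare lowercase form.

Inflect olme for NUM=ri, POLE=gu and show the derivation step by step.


underlying: og-olme-ud
1. o -> e, u -> i / F C0 _: fires at position(s) 7: ogolmeid
surface: ogolmeid


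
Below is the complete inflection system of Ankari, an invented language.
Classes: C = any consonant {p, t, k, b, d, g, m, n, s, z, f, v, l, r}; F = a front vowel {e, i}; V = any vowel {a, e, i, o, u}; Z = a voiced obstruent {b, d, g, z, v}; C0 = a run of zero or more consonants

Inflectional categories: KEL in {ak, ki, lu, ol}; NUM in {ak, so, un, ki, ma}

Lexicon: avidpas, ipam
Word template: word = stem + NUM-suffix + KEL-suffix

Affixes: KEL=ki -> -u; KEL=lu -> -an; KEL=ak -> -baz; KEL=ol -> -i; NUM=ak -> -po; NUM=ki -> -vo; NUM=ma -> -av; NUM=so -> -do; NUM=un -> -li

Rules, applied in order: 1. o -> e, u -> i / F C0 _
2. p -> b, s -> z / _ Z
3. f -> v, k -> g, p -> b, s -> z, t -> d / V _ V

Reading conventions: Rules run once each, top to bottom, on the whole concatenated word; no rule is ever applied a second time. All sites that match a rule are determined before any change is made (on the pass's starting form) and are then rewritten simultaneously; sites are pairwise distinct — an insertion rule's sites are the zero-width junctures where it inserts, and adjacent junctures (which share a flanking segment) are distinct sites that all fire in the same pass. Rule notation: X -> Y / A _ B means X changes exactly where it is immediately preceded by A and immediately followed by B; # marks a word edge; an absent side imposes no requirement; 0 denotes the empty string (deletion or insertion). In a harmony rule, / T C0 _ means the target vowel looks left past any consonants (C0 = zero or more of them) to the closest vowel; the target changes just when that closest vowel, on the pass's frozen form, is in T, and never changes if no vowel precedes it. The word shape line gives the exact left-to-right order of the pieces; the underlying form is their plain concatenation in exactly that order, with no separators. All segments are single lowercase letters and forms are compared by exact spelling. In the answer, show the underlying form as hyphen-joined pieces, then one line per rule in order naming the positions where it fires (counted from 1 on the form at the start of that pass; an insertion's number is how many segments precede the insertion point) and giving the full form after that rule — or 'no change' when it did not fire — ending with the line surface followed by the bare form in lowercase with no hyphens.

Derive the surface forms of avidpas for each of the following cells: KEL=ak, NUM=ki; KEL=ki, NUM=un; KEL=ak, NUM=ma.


cell KEL=ak, NUM=ki:
underlying: avidpas-vo-baz
1. o -> e, u -> i / F C0 _: no change
2. p -> b, s -> z / _ Z: fires at position(s) 7: avidpazvobaz
3. f -> v, k -> g, p -> b, s -> z, t -> d / V _ V: no change
surface: avidpazvobaz

cell KEL=ki, NUM=un:
underlying: avidpas-li-u
1. o -> e, u -> i / F C0 _: fires at position(s) 10: avidpaslii
2. p -> b, s -> z / _ Z: no change
3. f -> v, k -> g, p -> b, s -> z, t -> d / V _ V: no change
surface: avidpaslii

cell KEL=ak, NUM=ma:
underlying: avidpas-av-baz
1. o -> e, u -> i / F C0 _: no change
2. p -> b, s -> z / _ Z: no change
3. f -> v, k -> g, p -> b, s -> z, t -> d / V _ V: fires at position(s) 7: avidpazavbaz
surface: avidpazavbaz


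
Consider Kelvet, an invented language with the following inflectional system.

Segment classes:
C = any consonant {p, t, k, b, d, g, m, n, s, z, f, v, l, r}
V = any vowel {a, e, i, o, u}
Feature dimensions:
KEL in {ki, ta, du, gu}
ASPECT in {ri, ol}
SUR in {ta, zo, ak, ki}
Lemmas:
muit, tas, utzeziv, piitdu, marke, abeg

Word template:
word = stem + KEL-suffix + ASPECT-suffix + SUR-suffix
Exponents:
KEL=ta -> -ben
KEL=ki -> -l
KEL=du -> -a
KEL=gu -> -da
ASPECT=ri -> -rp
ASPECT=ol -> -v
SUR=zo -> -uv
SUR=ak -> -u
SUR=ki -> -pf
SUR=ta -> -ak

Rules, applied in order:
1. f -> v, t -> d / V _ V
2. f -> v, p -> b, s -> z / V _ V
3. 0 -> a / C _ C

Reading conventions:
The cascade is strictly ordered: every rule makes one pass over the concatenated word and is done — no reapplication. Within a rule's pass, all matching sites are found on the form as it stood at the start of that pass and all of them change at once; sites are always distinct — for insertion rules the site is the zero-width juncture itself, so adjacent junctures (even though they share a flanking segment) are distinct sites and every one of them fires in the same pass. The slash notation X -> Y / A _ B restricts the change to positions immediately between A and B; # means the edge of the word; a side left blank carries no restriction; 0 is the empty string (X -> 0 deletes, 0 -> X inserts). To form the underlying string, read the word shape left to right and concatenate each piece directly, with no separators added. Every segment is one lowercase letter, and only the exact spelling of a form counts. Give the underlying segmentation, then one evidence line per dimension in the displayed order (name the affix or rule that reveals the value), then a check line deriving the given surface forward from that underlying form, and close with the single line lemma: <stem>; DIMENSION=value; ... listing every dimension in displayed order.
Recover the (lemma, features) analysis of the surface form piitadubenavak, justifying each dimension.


underlying: piitdu-ben-v-ak
KEL=ta - signalled by the affix -ben
ASPECT=ol - signalled by the affix -v
SUR=ta - signalled by the affix -ak
check: piitdubenvak -> piitdubenvak -> piitdubenvak -> piitadubenavak
lemma: piitdu; KEL=ta; ASPECT=ol; SUR=ta


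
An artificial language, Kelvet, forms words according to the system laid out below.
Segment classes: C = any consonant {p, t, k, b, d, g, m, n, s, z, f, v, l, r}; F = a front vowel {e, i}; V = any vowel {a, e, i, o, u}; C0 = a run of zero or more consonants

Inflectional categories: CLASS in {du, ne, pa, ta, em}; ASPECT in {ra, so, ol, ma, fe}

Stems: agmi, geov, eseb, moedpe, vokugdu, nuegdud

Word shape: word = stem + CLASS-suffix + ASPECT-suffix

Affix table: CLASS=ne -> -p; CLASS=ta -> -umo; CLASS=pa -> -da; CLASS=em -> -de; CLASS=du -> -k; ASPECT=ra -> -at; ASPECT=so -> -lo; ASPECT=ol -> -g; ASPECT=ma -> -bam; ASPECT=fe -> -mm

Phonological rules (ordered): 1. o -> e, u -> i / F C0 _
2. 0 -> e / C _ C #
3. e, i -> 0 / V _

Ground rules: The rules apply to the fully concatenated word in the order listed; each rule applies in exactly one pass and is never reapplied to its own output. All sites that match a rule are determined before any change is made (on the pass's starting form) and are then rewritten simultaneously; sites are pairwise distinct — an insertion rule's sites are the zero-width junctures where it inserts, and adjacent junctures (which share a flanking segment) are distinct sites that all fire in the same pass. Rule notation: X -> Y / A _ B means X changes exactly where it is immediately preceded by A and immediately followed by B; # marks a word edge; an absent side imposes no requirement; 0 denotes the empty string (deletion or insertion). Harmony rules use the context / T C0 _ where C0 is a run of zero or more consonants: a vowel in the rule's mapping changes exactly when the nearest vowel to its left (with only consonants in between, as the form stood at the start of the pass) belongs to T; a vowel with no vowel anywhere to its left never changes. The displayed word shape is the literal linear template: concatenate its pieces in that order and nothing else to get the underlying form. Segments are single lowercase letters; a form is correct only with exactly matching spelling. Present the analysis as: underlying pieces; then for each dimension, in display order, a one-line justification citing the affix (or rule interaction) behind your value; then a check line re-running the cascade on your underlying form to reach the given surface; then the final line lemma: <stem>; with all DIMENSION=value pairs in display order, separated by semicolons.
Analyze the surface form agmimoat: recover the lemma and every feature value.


underlying: agmi-umo-at
CLASS=ta - signalled by the affix -umo
ASPECT=ra - signalled by the affix -at
check: agmiumoat -> agmiimoat -> agmiimoat -> agmimoat
lemma: agmi; CLASS=ta; ASPECT=ra


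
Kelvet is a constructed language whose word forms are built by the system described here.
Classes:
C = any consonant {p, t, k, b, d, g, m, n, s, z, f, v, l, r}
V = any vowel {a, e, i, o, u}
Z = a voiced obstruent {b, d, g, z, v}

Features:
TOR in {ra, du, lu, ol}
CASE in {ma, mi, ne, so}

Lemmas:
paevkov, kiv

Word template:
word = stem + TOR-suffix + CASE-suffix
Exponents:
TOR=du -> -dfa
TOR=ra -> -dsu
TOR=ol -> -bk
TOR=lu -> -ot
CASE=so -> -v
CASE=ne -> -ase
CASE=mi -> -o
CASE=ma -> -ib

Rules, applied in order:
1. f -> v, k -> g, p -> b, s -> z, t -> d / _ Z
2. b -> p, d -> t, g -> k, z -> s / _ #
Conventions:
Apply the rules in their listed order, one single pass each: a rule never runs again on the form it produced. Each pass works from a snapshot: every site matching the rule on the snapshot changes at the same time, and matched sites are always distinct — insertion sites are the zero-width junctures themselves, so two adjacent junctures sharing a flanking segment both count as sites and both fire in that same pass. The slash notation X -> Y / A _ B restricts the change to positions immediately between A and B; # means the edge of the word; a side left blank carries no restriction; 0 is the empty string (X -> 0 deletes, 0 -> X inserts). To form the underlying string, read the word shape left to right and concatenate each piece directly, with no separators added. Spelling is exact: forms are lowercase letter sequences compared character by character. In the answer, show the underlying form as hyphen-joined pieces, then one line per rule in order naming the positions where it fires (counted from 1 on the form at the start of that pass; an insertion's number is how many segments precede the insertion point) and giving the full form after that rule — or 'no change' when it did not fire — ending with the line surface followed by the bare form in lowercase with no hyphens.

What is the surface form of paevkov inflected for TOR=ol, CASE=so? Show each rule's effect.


underlying: paevkov-bk-v
1. f -> v, k -> g, p -> b, s -> z, t -> d / _ Z: fires at position(s) 9: paevkovbgv
2. b -> p, d -> t, g -> k, z -> s / _ #: no change
surface: paevkovbgv


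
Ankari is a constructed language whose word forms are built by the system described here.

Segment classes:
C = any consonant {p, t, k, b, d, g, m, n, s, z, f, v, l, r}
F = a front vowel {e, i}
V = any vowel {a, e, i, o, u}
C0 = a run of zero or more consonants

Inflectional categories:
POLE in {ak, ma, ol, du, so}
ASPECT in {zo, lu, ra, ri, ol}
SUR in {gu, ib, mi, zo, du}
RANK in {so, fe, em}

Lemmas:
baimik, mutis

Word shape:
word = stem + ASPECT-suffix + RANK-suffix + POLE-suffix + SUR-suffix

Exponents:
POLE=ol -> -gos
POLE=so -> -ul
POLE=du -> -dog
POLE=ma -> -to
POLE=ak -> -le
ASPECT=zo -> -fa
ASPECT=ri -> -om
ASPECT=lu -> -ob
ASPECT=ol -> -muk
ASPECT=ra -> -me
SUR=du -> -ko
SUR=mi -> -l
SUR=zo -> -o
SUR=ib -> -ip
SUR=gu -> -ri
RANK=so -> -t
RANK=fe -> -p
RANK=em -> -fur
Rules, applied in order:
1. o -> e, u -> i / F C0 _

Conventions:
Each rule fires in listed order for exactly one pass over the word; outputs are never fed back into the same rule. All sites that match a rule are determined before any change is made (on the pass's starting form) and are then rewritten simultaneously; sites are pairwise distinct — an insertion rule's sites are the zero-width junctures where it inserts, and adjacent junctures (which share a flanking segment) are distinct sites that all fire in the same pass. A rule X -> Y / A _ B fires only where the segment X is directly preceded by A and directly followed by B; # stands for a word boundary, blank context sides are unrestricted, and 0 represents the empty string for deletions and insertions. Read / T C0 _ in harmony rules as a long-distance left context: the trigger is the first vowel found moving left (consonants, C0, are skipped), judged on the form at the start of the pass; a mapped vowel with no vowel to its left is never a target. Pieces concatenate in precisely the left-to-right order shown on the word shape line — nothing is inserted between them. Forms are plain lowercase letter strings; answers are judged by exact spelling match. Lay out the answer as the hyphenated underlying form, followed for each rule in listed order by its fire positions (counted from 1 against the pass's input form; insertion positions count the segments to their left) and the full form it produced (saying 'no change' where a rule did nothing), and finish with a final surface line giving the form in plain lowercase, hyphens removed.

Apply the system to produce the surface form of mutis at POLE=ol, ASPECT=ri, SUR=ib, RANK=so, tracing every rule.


underlying: mutis-om-t-gos-ip
1. o -> e, u -> i / F C0 _: fires at position(s) 6: mutisemtgosip
surface: mutisemtgosip


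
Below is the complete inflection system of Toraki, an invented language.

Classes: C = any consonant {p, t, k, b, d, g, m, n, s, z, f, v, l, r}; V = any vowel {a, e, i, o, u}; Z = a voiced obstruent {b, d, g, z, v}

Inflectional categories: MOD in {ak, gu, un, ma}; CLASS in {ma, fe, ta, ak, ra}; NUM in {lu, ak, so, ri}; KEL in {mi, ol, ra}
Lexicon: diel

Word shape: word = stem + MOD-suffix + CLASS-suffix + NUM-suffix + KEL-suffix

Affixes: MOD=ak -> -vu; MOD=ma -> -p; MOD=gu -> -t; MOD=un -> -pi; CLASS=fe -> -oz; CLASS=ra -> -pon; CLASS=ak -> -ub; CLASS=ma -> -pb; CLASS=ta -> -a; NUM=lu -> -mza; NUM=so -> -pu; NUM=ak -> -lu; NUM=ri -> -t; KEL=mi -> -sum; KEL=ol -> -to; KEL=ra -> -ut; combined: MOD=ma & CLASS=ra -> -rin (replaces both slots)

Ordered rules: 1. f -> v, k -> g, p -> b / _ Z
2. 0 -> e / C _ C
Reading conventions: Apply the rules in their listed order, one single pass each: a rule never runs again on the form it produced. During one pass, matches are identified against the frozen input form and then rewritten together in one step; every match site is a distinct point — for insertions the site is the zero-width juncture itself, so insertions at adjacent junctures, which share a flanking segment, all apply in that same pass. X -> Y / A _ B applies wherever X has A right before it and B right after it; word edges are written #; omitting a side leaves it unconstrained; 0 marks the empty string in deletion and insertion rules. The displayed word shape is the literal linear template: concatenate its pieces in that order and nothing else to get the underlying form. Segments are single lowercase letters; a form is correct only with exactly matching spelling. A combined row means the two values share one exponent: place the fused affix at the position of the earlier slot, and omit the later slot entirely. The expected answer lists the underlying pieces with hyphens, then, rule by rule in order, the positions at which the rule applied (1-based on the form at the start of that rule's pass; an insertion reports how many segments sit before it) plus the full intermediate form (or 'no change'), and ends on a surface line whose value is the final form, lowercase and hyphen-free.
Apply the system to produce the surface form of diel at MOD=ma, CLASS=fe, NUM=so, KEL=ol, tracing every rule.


underlying: diel-p-oz-pu-to
1. f -> v, k -> g, p -> b / _ Z: no change
2. 0 -> e / C _ C: inserts after position(s) 4, 7: dielepozeputo
surface: dielepozeputo


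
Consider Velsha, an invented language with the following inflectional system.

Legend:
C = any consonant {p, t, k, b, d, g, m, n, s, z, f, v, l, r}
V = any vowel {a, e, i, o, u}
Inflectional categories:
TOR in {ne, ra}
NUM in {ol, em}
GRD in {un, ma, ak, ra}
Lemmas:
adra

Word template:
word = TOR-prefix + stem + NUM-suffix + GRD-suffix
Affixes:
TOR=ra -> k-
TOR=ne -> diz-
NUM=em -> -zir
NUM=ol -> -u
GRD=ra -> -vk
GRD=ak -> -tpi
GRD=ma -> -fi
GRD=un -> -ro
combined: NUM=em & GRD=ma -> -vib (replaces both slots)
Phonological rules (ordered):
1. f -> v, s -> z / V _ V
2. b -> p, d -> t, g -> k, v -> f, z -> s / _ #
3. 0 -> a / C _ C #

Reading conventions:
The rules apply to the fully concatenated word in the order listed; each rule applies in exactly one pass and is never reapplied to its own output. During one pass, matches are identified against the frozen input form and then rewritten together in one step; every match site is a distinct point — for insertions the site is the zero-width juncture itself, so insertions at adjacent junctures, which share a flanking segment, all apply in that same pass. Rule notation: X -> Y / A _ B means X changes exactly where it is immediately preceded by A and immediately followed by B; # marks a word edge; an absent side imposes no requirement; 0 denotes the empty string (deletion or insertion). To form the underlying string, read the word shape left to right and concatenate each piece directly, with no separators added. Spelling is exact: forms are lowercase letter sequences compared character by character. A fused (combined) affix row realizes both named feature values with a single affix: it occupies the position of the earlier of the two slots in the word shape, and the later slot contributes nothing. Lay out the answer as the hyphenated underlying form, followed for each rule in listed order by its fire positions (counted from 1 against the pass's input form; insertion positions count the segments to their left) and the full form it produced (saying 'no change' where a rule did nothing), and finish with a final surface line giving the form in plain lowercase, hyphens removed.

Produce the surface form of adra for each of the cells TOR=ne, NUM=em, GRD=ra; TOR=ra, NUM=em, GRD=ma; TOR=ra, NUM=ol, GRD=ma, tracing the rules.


cell TOR=ne, NUM=em, GRD=ra:
underlying: diz-adra-zir-vk
1. f -> v, s -> z / V _ V: no change
2. b -> p, d -> t, g -> k, v -> f, z -> s / _ #: no change
3. 0 -> a / C _ C #: inserts after position(s) 11: dizadrazirvak
surface: dizadrazirvak

cell TOR=ra, NUM=em, GRD=ma:
underlying: k-adra-vib
1. f -> v, s -> z / V _ V: no change
2. b -> p, d -> t, g -> k, v -> f, z -> s / _ #: fires at position(s) 8: kadravip
3. 0 -> a / C _ C #: no change
surface: kadravip

cell TOR=ra, NUM=ol, GRD=ma:
underlying: k-adra-u-fi
1. f -> v, s -> z / V _ V: fires at position(s) 7: kadrauvi
2. b -> p, d -> t, g -> k, v -> f, z -> s / _ #: no change
3. 0 -> a / C _ C #: no change
surface: kadrauvi


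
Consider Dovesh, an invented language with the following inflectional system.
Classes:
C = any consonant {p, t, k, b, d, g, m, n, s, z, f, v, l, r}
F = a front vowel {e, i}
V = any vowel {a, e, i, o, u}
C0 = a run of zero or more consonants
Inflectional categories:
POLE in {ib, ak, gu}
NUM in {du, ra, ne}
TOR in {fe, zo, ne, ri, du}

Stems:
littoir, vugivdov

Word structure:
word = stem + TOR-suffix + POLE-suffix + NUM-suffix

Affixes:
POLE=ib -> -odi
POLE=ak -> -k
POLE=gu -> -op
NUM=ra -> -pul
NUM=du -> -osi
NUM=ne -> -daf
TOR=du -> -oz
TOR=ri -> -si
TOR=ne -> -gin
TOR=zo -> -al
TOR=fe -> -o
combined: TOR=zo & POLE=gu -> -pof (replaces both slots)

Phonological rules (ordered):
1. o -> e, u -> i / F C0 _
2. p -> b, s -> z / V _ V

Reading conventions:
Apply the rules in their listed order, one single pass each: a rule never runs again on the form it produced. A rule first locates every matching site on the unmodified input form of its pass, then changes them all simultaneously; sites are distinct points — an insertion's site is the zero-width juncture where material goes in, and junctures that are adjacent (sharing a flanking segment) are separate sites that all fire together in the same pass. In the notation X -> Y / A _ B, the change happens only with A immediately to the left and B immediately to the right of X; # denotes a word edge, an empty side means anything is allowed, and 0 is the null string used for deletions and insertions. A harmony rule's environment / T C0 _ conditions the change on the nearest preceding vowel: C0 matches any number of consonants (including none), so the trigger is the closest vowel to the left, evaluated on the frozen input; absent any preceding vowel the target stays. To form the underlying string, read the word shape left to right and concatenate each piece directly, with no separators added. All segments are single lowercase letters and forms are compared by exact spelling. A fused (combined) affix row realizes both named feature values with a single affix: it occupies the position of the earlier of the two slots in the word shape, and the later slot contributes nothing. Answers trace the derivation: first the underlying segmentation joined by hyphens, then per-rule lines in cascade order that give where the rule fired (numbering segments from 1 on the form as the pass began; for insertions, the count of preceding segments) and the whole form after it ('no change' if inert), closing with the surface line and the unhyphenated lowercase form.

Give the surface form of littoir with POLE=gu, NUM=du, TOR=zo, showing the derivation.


underlying: littoir-pof-osi
1. o -> e, u -> i / F C0 _: fires at position(s) 5, 9: litteirpefosi
2. p -> b, s -> z / V _ V: fires at position(s) 12: litteirpefozi
surface: litteirpefozi


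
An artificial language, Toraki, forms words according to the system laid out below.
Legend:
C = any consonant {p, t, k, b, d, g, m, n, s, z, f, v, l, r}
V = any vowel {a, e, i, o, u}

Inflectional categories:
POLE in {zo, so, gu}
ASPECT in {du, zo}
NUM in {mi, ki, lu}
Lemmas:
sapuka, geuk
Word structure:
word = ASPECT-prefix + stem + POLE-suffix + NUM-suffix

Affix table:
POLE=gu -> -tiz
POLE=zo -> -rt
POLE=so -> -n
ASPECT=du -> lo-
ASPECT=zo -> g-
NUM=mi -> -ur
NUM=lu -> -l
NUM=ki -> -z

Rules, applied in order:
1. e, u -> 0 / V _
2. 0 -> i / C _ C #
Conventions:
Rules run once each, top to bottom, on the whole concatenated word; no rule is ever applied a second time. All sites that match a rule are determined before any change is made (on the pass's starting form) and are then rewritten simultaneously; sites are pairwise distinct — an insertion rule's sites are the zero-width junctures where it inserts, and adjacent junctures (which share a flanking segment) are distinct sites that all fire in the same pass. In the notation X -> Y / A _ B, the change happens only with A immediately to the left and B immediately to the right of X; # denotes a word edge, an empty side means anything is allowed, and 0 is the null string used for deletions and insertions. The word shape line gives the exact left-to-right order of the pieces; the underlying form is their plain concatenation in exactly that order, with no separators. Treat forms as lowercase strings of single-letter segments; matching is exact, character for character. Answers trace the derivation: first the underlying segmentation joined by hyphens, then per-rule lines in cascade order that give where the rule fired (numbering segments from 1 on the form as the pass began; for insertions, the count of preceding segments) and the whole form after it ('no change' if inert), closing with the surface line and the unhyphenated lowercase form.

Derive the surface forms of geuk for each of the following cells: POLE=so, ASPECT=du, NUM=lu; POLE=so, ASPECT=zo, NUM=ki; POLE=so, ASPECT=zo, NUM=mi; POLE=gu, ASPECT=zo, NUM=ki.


cell POLE=so, ASPECT=du, NUM=lu:
underlying: lo-geuk-n-l
1. e, u -> 0 / V _: fires at position(s) 5: logeknl
2. 0 -> i / C _ C #: inserts after position(s) 6: logeknil
surface: logeknil

cell POLE=so, ASPECT=zo, NUM=ki:
underlying: g-geuk-n-z
1. e, u -> 0 / V _: fires at position(s) 4: ggeknz
2. 0 -> i / C _ C #: inserts after position(s) 5: ggekniz
surface: ggekniz

cell POLE=so, ASPECT=zo, NUM=mi:
underlying: g-geuk-n-ur
1. e, u -> 0 / V _: fires at position(s) 4: ggeknur
2. 0 -> i / C _ C #: no change
surface: ggeknur

cell POLE=gu, ASPECT=zo, NUM=ki:
underlying: g-geuk-tiz-z
1. e, u -> 0 / V _: fires at position(s) 4: ggektizz
2. 0 -> i / C _ C #: inserts after position(s) 7: ggektiziz
surface: ggektiziz


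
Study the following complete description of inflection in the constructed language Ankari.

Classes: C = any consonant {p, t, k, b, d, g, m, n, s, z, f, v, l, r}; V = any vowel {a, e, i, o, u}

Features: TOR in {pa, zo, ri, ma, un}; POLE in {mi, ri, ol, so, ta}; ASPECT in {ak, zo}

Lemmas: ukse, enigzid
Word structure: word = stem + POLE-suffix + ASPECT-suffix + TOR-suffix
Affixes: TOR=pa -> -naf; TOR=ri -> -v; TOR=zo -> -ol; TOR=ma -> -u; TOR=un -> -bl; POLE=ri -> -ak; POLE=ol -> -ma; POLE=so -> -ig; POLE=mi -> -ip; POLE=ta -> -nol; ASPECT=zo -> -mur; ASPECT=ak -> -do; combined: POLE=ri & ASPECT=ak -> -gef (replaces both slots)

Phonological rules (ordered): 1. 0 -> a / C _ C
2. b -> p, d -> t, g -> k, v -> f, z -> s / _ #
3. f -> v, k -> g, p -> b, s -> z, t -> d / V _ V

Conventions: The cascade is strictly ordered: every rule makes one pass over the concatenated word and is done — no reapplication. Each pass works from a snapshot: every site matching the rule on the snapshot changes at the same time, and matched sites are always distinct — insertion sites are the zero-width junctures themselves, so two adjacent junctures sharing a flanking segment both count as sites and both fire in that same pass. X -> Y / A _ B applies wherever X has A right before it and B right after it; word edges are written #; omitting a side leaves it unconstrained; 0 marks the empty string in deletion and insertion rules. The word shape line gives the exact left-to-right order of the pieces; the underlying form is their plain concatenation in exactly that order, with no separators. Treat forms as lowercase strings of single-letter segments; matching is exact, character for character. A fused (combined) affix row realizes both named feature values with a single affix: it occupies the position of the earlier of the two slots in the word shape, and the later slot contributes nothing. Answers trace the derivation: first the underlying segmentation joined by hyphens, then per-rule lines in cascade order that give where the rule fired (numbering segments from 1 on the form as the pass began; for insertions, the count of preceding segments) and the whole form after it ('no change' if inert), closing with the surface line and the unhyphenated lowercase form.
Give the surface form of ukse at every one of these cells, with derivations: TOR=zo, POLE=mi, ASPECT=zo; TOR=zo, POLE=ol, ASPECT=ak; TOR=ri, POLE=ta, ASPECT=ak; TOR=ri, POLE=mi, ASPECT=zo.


cell TOR=zo, POLE=mi, ASPECT=zo:
underlying: ukse-ip-mur-ol
1. 0 -> a / C _ C: inserts after position(s) 2, 6: ukaseipamurol
2. b -> p, d -> t, g -> k, v -> f, z -> s / _ #: no change
3. f -> v, k -> g, p -> b, s -> z, t -> d / V _ V: fires at position(s) 2, 4, 7: ugazeibamurol
surface: ugazeibamurol

cell TOR=zo, POLE=ol, ASPECT=ak:
underlying: ukse-ma-do-ol
1. 0 -> a / C _ C: inserts after position(s) 2: ukasemadool
2. b -> p, d -> t, g -> k, v -> f, z -> s / _ #: no change
3. f -> v, k -> g, p -> b, s -> z, t -> d / V _ V: fires at position(s) 2, 4: ugazemadool
surface: ugazemadool

cell TOR=ri, POLE=ta, ASPECT=ak:
underlying: ukse-nol-do-v
1. 0 -> a / C _ C: inserts after position(s) 2, 7: ukasenoladov
2. b -> p, d -> t, g -> k, v -> f, z -> s / _ #: fires at position(s) 12: ukasenoladof
3. f -> v, k -> g, p -> b, s -> z, t -> d / V _ V: fires at position(s) 2, 4: ugazenoladof
surface: ugazenoladof

cell TOR=ri, POLE=mi, ASPECT=zo:
underlying: ukse-ip-mur-v
1. 0 -> a / C _ C: inserts after position(s) 2, 6, 9: ukaseipamurav
2. b -> p, d -> t, g -> k, v -> f, z -> s / _ #: fires at position(s) 13: ukaseipamuraf
3. f -> v, k -> g, p -> b, s -> z, t -> d / V _ V: fires at position(s) 2, 4, 7: ugazeibamuraf
surface: ugazeibamuraf


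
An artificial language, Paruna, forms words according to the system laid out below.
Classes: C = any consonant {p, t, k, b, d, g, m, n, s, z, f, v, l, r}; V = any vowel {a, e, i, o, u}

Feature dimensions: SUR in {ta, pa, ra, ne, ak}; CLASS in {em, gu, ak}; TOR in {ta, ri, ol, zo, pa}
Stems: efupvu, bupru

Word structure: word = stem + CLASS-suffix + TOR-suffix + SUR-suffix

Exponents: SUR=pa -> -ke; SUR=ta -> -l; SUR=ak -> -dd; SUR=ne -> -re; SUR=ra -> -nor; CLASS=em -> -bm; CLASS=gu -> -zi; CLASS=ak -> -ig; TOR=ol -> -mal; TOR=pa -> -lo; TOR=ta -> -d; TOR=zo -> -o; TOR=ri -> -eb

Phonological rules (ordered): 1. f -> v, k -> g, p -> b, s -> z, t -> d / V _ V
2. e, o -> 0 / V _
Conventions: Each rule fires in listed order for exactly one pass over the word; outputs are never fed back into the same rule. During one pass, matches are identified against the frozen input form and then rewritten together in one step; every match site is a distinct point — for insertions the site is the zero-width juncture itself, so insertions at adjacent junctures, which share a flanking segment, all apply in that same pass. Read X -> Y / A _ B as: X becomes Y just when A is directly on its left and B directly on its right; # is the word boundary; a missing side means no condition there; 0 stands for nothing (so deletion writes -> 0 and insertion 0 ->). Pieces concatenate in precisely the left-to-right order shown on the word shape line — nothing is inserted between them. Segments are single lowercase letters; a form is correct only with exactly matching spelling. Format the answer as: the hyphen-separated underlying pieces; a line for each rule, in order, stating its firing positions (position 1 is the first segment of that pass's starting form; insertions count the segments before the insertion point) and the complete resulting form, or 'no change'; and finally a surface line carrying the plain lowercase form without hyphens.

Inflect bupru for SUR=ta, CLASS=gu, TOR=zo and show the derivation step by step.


underlying: bupru-zi-o-l
1. f -> v, k -> g, p -> b, s -> z, t -> d / V _ V: no change
2. e, o -> 0 / V _: fires at position(s) 8: bupruzil
surface: bupruzil


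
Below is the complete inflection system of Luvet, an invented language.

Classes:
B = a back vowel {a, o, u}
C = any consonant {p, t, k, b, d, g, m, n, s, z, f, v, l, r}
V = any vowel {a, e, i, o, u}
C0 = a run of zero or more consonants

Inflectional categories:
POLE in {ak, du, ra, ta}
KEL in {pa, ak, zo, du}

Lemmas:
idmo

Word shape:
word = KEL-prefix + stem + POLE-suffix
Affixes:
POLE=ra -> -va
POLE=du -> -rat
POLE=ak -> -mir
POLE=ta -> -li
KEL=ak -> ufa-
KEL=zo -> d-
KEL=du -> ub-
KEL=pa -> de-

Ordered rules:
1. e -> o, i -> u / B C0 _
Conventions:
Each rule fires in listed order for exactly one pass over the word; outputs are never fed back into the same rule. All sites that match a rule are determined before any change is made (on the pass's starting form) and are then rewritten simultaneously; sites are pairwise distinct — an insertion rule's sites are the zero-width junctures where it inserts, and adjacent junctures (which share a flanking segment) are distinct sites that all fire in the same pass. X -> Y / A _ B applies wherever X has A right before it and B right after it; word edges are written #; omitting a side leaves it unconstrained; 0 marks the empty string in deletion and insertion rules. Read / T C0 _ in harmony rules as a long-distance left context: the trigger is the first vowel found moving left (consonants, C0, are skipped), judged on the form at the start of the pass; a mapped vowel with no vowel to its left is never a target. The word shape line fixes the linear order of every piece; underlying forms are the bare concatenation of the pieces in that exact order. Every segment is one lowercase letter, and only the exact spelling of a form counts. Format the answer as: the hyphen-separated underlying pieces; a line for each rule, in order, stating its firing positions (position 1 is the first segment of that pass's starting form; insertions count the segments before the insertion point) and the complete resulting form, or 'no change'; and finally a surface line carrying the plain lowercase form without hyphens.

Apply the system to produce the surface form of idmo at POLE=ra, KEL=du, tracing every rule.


underlying: ub-idmo-va
1. e -> o, i -> u / B C0 _: fires at position(s) 3: ubudmova
surface: ubudmova


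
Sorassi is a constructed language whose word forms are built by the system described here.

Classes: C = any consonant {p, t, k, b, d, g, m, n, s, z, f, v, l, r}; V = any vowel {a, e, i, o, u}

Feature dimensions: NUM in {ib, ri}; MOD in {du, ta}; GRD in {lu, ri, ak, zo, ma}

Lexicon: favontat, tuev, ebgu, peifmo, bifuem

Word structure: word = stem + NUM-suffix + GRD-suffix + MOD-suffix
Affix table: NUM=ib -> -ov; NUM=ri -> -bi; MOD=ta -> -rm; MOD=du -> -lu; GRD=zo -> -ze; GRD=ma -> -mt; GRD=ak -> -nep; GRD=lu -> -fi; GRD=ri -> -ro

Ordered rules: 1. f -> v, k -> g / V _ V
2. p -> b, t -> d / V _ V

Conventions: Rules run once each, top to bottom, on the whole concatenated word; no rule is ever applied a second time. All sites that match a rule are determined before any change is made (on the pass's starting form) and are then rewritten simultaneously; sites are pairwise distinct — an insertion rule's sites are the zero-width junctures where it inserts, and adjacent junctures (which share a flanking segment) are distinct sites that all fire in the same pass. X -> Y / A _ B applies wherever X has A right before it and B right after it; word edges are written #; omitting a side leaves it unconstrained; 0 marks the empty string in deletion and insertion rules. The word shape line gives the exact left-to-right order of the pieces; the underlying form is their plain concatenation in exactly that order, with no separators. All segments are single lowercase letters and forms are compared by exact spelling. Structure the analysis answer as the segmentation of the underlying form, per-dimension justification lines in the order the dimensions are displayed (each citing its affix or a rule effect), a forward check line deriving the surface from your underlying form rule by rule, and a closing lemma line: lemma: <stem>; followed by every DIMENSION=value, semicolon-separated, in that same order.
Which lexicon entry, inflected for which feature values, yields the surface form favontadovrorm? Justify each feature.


underlying: favontat-ov-ro-rm
NUM=ib - signalled by the affix -ov
MOD=ta - signalled by the affix -rm
GRD=ri - signalled by the affix -ro
check: favontatovrorm -> favontatovrorm -> favontadovrorm
lemma: favontat; NUM=ib; MOD=ta; GRD=ri


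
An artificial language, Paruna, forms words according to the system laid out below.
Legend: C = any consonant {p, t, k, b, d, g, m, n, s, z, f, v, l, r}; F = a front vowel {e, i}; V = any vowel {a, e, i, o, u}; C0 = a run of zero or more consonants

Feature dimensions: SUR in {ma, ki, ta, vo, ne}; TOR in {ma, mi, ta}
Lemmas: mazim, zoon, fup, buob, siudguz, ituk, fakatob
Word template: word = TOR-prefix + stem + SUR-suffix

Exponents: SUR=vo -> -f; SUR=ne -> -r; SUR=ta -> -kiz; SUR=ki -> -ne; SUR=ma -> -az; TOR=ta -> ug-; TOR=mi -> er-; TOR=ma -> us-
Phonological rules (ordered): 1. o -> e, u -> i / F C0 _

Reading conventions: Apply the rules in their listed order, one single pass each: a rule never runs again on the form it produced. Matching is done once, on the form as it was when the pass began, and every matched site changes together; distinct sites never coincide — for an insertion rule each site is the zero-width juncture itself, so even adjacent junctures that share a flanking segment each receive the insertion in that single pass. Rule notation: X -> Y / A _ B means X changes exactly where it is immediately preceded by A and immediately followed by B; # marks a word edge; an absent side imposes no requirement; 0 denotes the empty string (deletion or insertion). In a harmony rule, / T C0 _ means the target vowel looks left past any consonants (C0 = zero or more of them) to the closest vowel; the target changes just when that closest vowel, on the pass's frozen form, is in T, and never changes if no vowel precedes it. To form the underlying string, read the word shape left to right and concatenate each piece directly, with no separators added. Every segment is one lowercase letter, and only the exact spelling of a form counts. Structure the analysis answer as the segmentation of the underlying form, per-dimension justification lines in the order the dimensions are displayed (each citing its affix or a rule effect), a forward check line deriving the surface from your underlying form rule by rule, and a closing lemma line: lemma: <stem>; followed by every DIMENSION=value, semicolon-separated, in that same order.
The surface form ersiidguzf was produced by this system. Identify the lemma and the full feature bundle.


underlying: er-siudguz-f
SUR=vo - signalled by the affix -f
TOR=mi - signalled by the affix er-
check: ersiudguzf -> ersiidguzf
lemma: siudguz; SUR=vo; TOR=mi
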